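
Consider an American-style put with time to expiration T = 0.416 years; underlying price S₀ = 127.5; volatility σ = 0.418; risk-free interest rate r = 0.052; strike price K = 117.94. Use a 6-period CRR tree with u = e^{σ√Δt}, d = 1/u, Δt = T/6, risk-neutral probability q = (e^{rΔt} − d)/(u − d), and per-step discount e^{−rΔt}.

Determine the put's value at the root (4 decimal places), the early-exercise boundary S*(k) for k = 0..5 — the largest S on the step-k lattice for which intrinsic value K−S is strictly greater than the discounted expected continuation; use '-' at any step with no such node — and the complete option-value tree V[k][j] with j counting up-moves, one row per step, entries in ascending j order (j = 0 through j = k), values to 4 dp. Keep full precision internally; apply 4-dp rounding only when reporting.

price = 8.3531
boundary = - - - - 82.0935 91.6450
tree:
8.3531
12.7502 3.8177
18.8276 6.4906 1.0515
26.6681 10.7698 2.0648 0.0000
35.8465 17.2694 4.0543 0.0000 0.0000
44.4026 26.2950 7.9610 0.0000 0.0000 0.0000
52.0670 35.8465 15.6321 0.0000 0.0000 0.0000 0.0000

Δt=0.06933  u=1.11635  d=0.89578  q=0.48889  discount=0.99640
step 6 (expiry): payoffs max(K−S,0) = 52.0670 35.8465 15.6321 0.0000 0.0000 0.0000 0.0000
step 5: (k=5,j=0): S=73.5374, (K−S)⁺=44.4026, hold=43.9782 ⇒ V=44.4026 exercise | (k=5,j=1): S=91.6450, (K−S)⁺=26.2950, hold=25.8705 ⇒ V=26.2950 exercise | (k=5,j=2): S=114.2115, (K−S)⁺=3.7285, hold=7.9610 ⇒ V=7.9610 continue | (k=5,j=3): S=142.3346, (K−S)⁺=0.0000, hold=0.0000 ⇒ V=0.0000 continue | (k=5,j=4): S=177.3828, (K−S)⁺=0.0000, hold=0.0000 ⇒ V=0.0000 continue | (k=5,j=5): S=221.0611, (K−S)⁺=0.0000, hold=0.0000 ⇒ V=0.0000 continue  boundary S*=91.6450
step 4: (k=4,j=0): S=82.0935, (K−S)⁺=35.8465, hold=35.4221 ⇒ V=35.8465 exercise | (k=4,j=1): S=102.3079, (K−S)⁺=15.6321, hold=17.2694 ⇒ V=17.2694 continue | (k=4,j=2): S=127.5000, (K−S)⁺=0.0000, hold=4.0543 ⇒ V=4.0543 continue | (k=4,j=3): S=158.8953, (K−S)⁺=0.0000, hold=0.0000 ⇒ V=0.0000 continue | (k=4,j=4): S=198.0213, (K−S)⁺=0.0000, hold=0.0000 ⇒ V=0.0000 continue  boundary S*=82.0935
step 3: (k=3,j=0): S=91.6450, (K−S)⁺=26.2950, hold=26.6681 ⇒ V=26.6681 continue | (k=3,j=1): S=114.2115, (K−S)⁺=3.7285, hold=10.7698 ⇒ V=10.7698 continue | (k=3,j=2): S=142.3346, (K−S)⁺=0.0000, hold=2.0648 ⇒ V=2.0648 continue | (k=3,j=3): S=177.3828, (K−S)⁺=0.0000, hold=0.0000 ⇒ V=0.0000 continue  boundary S*=-
step 2: (k=2,j=0): S=102.3079, (K−S)⁺=15.6321, hold=18.8276 ⇒ V=18.8276 continue | (k=2,j=1): S=127.5000, (K−S)⁺=0.0000, hold=6.4906 ⇒ V=6.4906 continue | (k=2,j=2): S=158.8953, (K−S)⁺=0.0000, hold=1.0515 ⇒ V=1.0515 continue  boundary S*=-
step 1: (k=1,j=0): S=114.2115, (K−S)⁺=3.7285, hold=12.7502 ⇒ V=12.7502 continue | (k=1,j=1): S=142.3346, (K−S)⁺=0.0000, hold=3.8177 ⇒ V=3.8177 continue  boundary S*=-
step 0: (k=0,j=0): S=127.5000, (K−S)⁺=0.0000, hold=8.3531 ⇒ V=8.3531 continue  boundary S*=-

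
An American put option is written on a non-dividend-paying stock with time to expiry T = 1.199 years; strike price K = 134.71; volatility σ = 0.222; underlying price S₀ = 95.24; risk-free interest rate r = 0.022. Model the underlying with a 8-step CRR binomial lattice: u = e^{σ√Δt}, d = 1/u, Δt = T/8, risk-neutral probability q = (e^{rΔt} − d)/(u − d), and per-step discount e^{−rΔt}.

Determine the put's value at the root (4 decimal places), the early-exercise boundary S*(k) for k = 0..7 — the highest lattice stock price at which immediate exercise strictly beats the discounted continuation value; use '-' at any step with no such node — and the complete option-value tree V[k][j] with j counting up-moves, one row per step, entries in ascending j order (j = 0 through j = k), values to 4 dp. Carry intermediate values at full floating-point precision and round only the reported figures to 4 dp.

price = 39.4700
boundary = 95.2400 87.3965 95.2400 103.7874 95.2400 103.7874 113.1019 123.2523
tree:
39.4700
47.3135 31.2028
54.5110 39.4700 23.0667
61.1158 47.3135 30.9226 15.2919
67.1766 54.5110 39.4700 22.2830 8.3381
72.7383 61.1158 47.3135 30.9226 13.7120 2.9702
77.8420 67.1766 54.5110 39.4700 21.6081 5.8345 0.0993
82.5253 72.7383 61.1158 47.3135 30.9226 11.4577 0.1984 0.0000
86.8230 77.8420 67.1766 54.5110 39.4700 21.6081 0.3964 0.0000 0.0000

Δt=0.14988  u=1.08975  d=0.91765  q=0.49772  discount=0.99671
step 8 (expiry): payoffs max(K−S,0) = 86.8230 77.8420 67.1766 54.5110 39.4700 21.6081 0.3964 0.0000 0.0000
step 7: (k=7,j=0): S=52.1847, (K−S)⁺=82.5253, hold=82.0819 ⇒ V=82.5253 exercise | (k=7,j=1): S=61.9717, (K−S)⁺=72.7383, hold=72.2948 ⇒ V=72.7383 exercise | (k=7,j=2): S=73.5942, (K−S)⁺=61.1158, hold=60.6723 ⇒ V=61.1158 exercise | (k=7,j=3): S=87.3965, (K−S)⁺=47.3135, hold=46.8700 ⇒ V=47.3135 exercise | (k=7,j=4): S=103.7874, (K−S)⁺=30.9226, hold=30.4792 ⇒ V=30.9226 exercise | (k=7,j=5): S=123.2523, (K−S)⁺=11.4577, hold=11.0143 ⇒ V=11.4577 exercise | (k=7,j=6): S=146.3677, (K−S)⁺=0.0000, hold=0.1984 ⇒ V=0.1984 continue | (k=7,j=7): S=173.8184, (K−S)⁺=0.0000, hold=0.0000 ⇒ V=0.0000 continue  boundary S*=123.2523
step 6: (k=6,j=0): S=56.8680, (K−S)⁺=77.8420, hold=77.3985 ⇒ V=77.8420 exercise | (k=6,j=1): S=67.5334, (K−S)⁺=67.1766, hold=66.7331 ⇒ V=67.1766 exercise | (k=6,j=2): S=80.1990, (K−S)⁺=54.5110, hold=54.0675 ⇒ V=54.5110 exercise | (k=6,j=3): S=95.2400, (K−S)⁺=39.4700, hold=39.0266 ⇒ V=39.4700 exercise | (k=6,j=4): S=113.1019, (K−S)⁺=21.6081, hold=21.1647 ⇒ V=21.6081 exercise | (k=6,j=5): S=134.3136, (K−S)⁺=0.3964, hold=5.8345 ⇒ V=5.8345 continue | (k=6,j=6): S=159.5036, (K−S)⁺=0.0000, hold=0.0993 ⇒ V=0.0993 continue  boundary S*=113.1019
step 5: (k=5,j=0): S=61.9717, (K−S)⁺=72.7383, hold=72.2948 ⇒ V=72.7383 exercise | (k=5,j=1): S=73.5942, (K−S)⁺=61.1158, hold=60.6723 ⇒ V=61.1158 exercise | (k=5,j=2): S=87.3965, (K−S)⁺=47.3135, hold=46.8700 ⇒ V=47.3135 exercise | (k=5,j=3): S=103.7874, (K−S)⁺=30.9226, hold=30.4792 ⇒ V=30.9226 exercise | (k=5,j=4): S=123.2523, (K−S)⁺=11.4577, hold=13.7120 ⇒ V=13.7120 continue | (k=5,j=5): S=146.3677, (K−S)⁺=0.0000, hold=2.9702 ⇒ V=2.9702 continue  boundary S*=103.7874
step 4: (k=4,j=0): S=67.5334, (K−S)⁺=67.1766, hold=66.7331 ⇒ V=67.1766 exercise | (k=4,j=1): S=80.1990, (K−S)⁺=54.5110, hold=54.0675 ⇒ V=54.5110 exercise | (k=4,j=2): S=95.2400, (K−S)⁺=39.4700, hold=39.0266 ⇒ V=39.4700 exercise | (k=4,j=3): S=113.1019, (K−S)⁺=21.6081, hold=22.2830 ⇒ V=22.2830 continue | (k=4,j=4): S=134.3136, (K−S)⁺=0.3964, hold=8.3381 ⇒ V=8.3381 continue  boundary S*=95.2400
step 3: (k=3,j=0): S=73.5942, (K−S)⁺=61.1158, hold=60.6723 ⇒ V=61.1158 exercise | (k=3,j=1): S=87.3965, (K−S)⁺=47.3135, hold=46.8700 ⇒ V=47.3135 exercise | (k=3,j=2): S=103.7874, (K−S)⁺=30.9226, hold=30.8140 ⇒ V=30.9226 exercise | (k=3,j=3): S=123.2523, (K−S)⁺=11.4577, hold=15.2919 ⇒ V=15.2919 continue  boundary S*=103.7874
step 2: (k=2,j=0): S=80.1990, (K−S)⁺=54.5110, hold=54.0675 ⇒ V=54.5110 exercise | (k=2,j=1): S=95.2400, (K−S)⁺=39.4700, hold=39.0266 ⇒ V=39.4700 exercise | (k=2,j=2): S=113.1019, (K−S)⁺=21.6081, hold=23.0667 ⇒ V=23.0667 continue  boundary S*=95.2400
step 1: (k=1,j=0): S=87.3965, (K−S)⁺=47.3135, hold=46.8700 ⇒ V=47.3135 exercise | (k=1,j=1): S=103.7874, (K−S)⁺=30.9226, hold=31.2028 ⇒ V=31.2028 continue  boundary S*=87.3965
step 0: (k=0,j=0): S=95.2400, (K−S)⁺=39.4700, hold=39.1655 ⇒ V=39.4700 exercise  boundary S*=95.2400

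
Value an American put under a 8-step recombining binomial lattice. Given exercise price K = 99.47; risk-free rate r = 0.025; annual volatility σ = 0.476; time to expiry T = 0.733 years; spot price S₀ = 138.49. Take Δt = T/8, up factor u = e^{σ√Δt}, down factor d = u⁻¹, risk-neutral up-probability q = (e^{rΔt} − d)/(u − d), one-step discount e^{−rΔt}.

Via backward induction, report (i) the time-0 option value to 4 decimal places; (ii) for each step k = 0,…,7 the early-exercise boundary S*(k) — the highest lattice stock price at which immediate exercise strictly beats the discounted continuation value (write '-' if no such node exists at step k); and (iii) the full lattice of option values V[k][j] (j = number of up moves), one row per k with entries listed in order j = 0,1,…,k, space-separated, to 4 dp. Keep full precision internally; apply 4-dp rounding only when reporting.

price = 4.9721
boundary = - - - - - - 58.3406 67.3822
tree:
4.9721
7.6563 1.9934
11.5206 3.3702 0.4627
16.8520 5.6121 0.8783 0.0000
23.7984 9.1624 1.6673 0.0000 0.0000
32.1565 14.5632 3.1648 0.0000 0.0000 0.0000
41.1294 22.2740 6.0073 0.0000 0.0000 0.0000 0.0000
48.9578 32.0878 11.4029 0.0000 0.0000 0.0000 0.0000 0.0000
55.7358 41.1294 21.6449 0.0000 0.0000 0.0000 0.0000 0.0000 0.0000

params: Δt=0.09162 u=1.15498 d=0.86582 q=0.47197 e^(-rΔt)=0.99771
t_8 payoffs: 55.7358 41.1294 21.6449 0.0000 0.0000 0.0000 0.0000 0.0000 0.0000
t_7: node(7,0) S=50.5122 payoff=48.9578 vs cont=48.7302 → 48.9578 [stop]  node(7,1) S=67.3822 payoff=32.0878 vs cont=31.8602 → 32.0878 [stop]  node(7,2) S=89.8865 payoff=9.5835 vs cont=11.4029 → 11.4029 [wait]  node(7,3) S=119.9068 payoff=0.0000 vs cont=0.0000 → 0.0000 [wait]  node(7,4) S=159.9532 payoff=0.0000 vs cont=0.0000 → 0.0000 [wait]  node(7,5) S=213.3744 payoff=0.0000 vs cont=0.0000 → 0.0000 [wait]  node(7,6) S=284.6371 payoff=0.0000 vs cont=0.0000 → 0.0000 [wait]  node(7,7) S=379.7002 payoff=0.0000 vs cont=0.0000 → 0.0000 [wait]  ⇒ S*(7)=67.3822
t_6: node(6,0) S=58.3406 payoff=41.1294 vs cont=40.9018 → 41.1294 [stop]  node(6,1) S=77.8251 payoff=21.6449 vs cont=22.2740 → 22.2740 [wait]  node(6,2) S=103.8172 payoff=0.0000 vs cont=6.0073 → 6.0073 [wait]  node(6,3) S=138.4900 payoff=0.0000 vs cont=0.0000 → 0.0000 [wait]  node(6,4) S=184.7429 payoff=0.0000 vs cont=0.0000 → 0.0000 [wait]  node(6,5) S=246.4432 payoff=0.0000 vs cont=0.0000 → 0.0000 [wait]  node(6,6) S=328.7503 payoff=0.0000 vs cont=0.0000 → 0.0000 [wait]  ⇒ S*(6)=58.3406
t_5: node(5,0) S=67.3822 payoff=32.0878 vs cont=32.1565 → 32.1565 [wait]  node(5,1) S=89.8865 payoff=9.5835 vs cont=14.5632 → 14.5632 [wait]  node(5,2) S=119.9068 payoff=0.0000 vs cont=3.1648 → 3.1648 [wait]  node(5,3) S=159.9532 payoff=0.0000 vs cont=0.0000 → 0.0000 [wait]  node(5,4) S=213.3744 payoff=0.0000 vs cont=0.0000 → 0.0000 [wait]  node(5,5) S=284.6371 payoff=0.0000 vs cont=0.0000 → 0.0000 [wait]  ⇒ S*(5)=-
t_4: node(4,0) S=77.8251 payoff=21.6449 vs cont=23.7984 → 23.7984 [wait]  node(4,1) S=103.8172 payoff=0.0000 vs cont=9.1624 → 9.1624 [wait]  node(4,2) S=138.4900 payoff=0.0000 vs cont=1.6673 → 1.6673 [wait]  node(4,3) S=184.7429 payoff=0.0000 vs cont=0.0000 → 0.0000 [wait]  node(4,4) S=246.4432 payoff=0.0000 vs cont=0.0000 → 0.0000 [wait]  ⇒ S*(4)=-
t_3: node(3,0) S=89.8865 payoff=9.5835 vs cont=16.8520 → 16.8520 [wait]  node(3,1) S=119.9068 payoff=0.0000 vs cont=5.6121 → 5.6121 [wait]  node(3,2) S=159.9532 payoff=0.0000 vs cont=0.8783 → 0.8783 [wait]  node(3,3) S=213.3744 payoff=0.0000 vs cont=0.0000 → 0.0000 [wait]  ⇒ S*(3)=-
t_2: node(2,0) S=103.8172 payoff=0.0000 vs cont=11.5206 → 11.5206 [wait]  node(2,1) S=138.4900 payoff=0.0000 vs cont=3.3702 → 3.3702 [wait]  node(2,2) S=184.7429 payoff=0.0000 vs cont=0.4627 → 0.4627 [wait]  ⇒ S*(2)=-
t_1: node(1,0) S=119.9068 payoff=0.0000 vs cont=7.6563 → 7.6563 [wait]  node(1,1) S=159.9532 payoff=0.0000 vs cont=1.9934 → 1.9934 [wait]  ⇒ S*(1)=-
t_0: node(0,0) S=138.4900 payoff=0.0000 vs cont=4.9721 → 4.9721 [wait]  ⇒ S*(0)=-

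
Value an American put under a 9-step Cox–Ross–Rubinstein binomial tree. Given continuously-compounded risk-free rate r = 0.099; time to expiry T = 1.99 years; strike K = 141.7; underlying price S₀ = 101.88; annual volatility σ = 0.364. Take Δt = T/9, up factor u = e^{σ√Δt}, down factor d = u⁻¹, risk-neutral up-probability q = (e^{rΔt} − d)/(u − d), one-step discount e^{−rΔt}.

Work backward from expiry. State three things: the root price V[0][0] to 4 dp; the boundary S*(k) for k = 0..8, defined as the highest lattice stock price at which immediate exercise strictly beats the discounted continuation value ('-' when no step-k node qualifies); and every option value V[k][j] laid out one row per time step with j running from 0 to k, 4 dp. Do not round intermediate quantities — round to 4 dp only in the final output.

price = 40.1350
boundary = - 85.8528 101.8800 85.8528 101.8800 85.8528 101.8800 85.8528 101.8800
tree:
40.1350
55.8472 27.4298
69.3531 39.8200 17.2317
80.7344 55.8472 26.6296 9.3450
90.3252 69.3531 39.8200 15.6639 3.9470
98.4072 80.7344 55.8472 25.4596 7.3458 0.9978
105.2178 90.3252 69.3531 39.8200 13.3714 2.1321 0.0000
110.9570 98.4072 80.7344 55.8472 23.6036 4.5557 0.0000 0.0000
115.7933 105.2178 90.3252 69.3531 39.8200 9.7346 0.0000 0.0000 0.0000
119.8688 110.9570 98.4072 80.7344 55.8472 20.8008 0.0000 0.0000 0.0000 0.0000

Δt=0.22111, u=1.18668, d=0.84269, q=0.52165, disc=e^(-rΔt)=0.97835
k=9 terminal: V=max(K-S,0) → 119.8688 110.9570 98.4072 80.7344 55.8472 20.8008 0.0000 0.0000 0.0000 0.0000
k=8: j=0 S=25.9067 intr=115.7933 cont=112.7252 V=115.7933[EX]; j=1 S=36.4822 intr=105.2178 cont=102.1497 V=105.2178[EX]; j=2 S=51.3748 intr=90.3252 cont=87.2570 V=90.3252[EX]; j=3 S=72.3469 intr=69.3531 cont=66.2850 V=69.3531[EX]; j=4 S=101.8800 intr=39.8200 cont=36.7519 V=39.8200[EX]; j=5 S=143.4690 intr=0.0000 cont=9.7346 V=9.7346[hold]; j=6 S=202.0353 intr=0.0000 cont=0.0000 V=0.0000[hold]; j=7 S=284.5093 intr=0.0000 cont=0.0000 V=0.0000[hold]; j=8 S=400.6505 intr=0.0000 cont=0.0000 V=0.0000[hold]  S*(8)=101.8800
k=7: j=0 S=30.7430 intr=110.9570 cont=107.8889 V=110.9570[EX]; j=1 S=43.2928 intr=98.4072 cont=95.3391 V=98.4072[EX]; j=2 S=60.9656 intr=80.7344 cont=77.6662 V=80.7344[EX]; j=3 S=85.8528 intr=55.8472 cont=52.7791 V=55.8472[EX]; j=4 S=120.8992 intr=20.8008 cont=23.6036 V=23.6036[hold]; j=5 S=170.2522 intr=0.0000 cont=4.5557 V=4.5557[hold]; j=6 S=239.7518 intr=0.0000 cont=0.0000 V=0.0000[hold]; j=7 S=337.6223 intr=0.0000 cont=0.0000 V=0.0000[hold]  S*(7)=85.8528
k=6: j=0 S=36.4822 intr=105.2178 cont=102.1497 V=105.2178[EX]; j=1 S=51.3748 intr=90.3252 cont=87.2570 V=90.3252[EX]; j=2 S=72.3469 intr=69.3531 cont=66.2850 V=69.3531[EX]; j=3 S=101.8800 intr=39.8200 cont=38.1823 V=39.8200[EX]; j=4 S=143.4690 intr=0.0000 cont=13.3714 V=13.3714[hold]; j=5 S=202.0353 intr=0.0000 cont=2.1321 V=2.1321[hold]; j=6 S=284.5093 intr=0.0000 cont=0.0000 V=0.0000[hold]  S*(6)=101.8800
k=5: j=0 S=43.2928 intr=98.4072 cont=95.3391 V=98.4072[EX]; j=1 S=60.9656 intr=80.7344 cont=77.6662 V=80.7344[EX]; j=2 S=85.8528 intr=55.8472 cont=52.7791 V=55.8472[EX]; j=3 S=120.8992 intr=20.8008 cont=25.4596 V=25.4596[hold]; j=4 S=170.2522 intr=0.0000 cont=7.3458 V=7.3458[hold]; j=5 S=239.7518 intr=0.0000 cont=0.9978 V=0.9978[hold]  S*(5)=85.8528
k=4: j=0 S=51.3748 intr=90.3252 cont=87.2570 V=90.3252[EX]; j=1 S=72.3469 intr=69.3531 cont=66.2850 V=69.3531[EX]; j=2 S=101.8800 intr=39.8200 cont=39.1296 V=39.8200[EX]; j=3 S=143.4690 intr=0.0000 cont=15.6639 V=15.6639[hold]; j=4 S=202.0353 intr=0.0000 cont=3.9470 V=3.9470[hold]  S*(4)=101.8800
k=3: j=0 S=60.9656 intr=80.7344 cont=77.6662 V=80.7344[EX]; j=1 S=85.8528 intr=55.8472 cont=52.7791 V=55.8472[EX]; j=2 S=120.8992 intr=20.8008 cont=26.6296 V=26.6296[hold]; j=3 S=170.2522 intr=0.0000 cont=9.3450 V=9.3450[hold]  S*(3)=85.8528
k=2: j=0 S=72.3469 intr=69.3531 cont=66.2850 V=69.3531[EX]; j=1 S=101.8800 intr=39.8200 cont=39.7267 V=39.8200[EX]; j=2 S=143.4690 intr=0.0000 cont=17.2317 V=17.2317[hold]  S*(2)=101.8800
k=1: j=0 S=85.8528 intr=55.8472 cont=52.7791 V=55.8472[EX]; j=1 S=120.8992 intr=20.8008 cont=27.4298 V=27.4298[hold]  S*(1)=85.8528
k=0: j=0 S=101.8800 intr=39.8200 cont=40.1350 V=40.1350[hold]  S*(0)=-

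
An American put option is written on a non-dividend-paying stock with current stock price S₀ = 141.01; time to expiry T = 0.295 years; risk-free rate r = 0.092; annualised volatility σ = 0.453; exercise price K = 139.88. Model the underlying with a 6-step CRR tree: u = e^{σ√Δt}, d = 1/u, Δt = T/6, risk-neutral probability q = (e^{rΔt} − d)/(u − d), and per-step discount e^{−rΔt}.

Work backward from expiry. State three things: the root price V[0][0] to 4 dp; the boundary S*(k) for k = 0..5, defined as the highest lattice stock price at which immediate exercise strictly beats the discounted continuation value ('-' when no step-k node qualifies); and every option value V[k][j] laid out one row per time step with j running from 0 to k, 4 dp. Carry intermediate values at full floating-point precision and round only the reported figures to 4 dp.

price = 11.2909
boundary = - - - 104.3230 115.3462 127.5342
tree:
11.2909
17.2545 5.3687
25.3815 9.2010 1.5459
35.5570 15.3326 3.0901 0.0000
45.5267 24.5338 6.1765 0.0000 0.0000
54.5437 35.5570 12.3458 0.0000 0.0000 0.0000
62.6990 45.5267 24.5338 0.0000 0.0000 0.0000 0.0000

params: Δt=0.04917 u=1.10566 d=0.90443 q=0.49744 e^(-rΔt)=0.99549
t_6 payoffs: 62.6990 45.5267 24.5338 0.0000 0.0000 0.0000 0.0000
t_5: node(5,0) S=85.3363 payoff=54.5437 vs cont=53.9124 → 54.5437 [stop]  node(5,1) S=104.3230 payoff=35.5570 vs cont=34.9257 → 35.5570 [stop]  node(5,2) S=127.5342 payoff=12.3458 vs cont=12.2741 → 12.3458 [stop]  node(5,3) S=155.9097 payoff=0.0000 vs cont=0.0000 → 0.0000 [wait]  node(5,4) S=190.5986 payoff=0.0000 vs cont=0.0000 → 0.0000 [wait]  node(5,5) S=233.0055 payoff=0.0000 vs cont=0.0000 → 0.0000 [wait]  ⇒ S*(5)=127.5342
t_4: node(4,0) S=94.3533 payoff=45.5267 vs cont=44.8954 → 45.5267 [stop]  node(4,1) S=115.3462 payoff=24.5338 vs cont=23.9025 → 24.5338 [stop]  node(4,2) S=141.0100 payoff=0.0000 vs cont=6.1765 → 6.1765 [wait]  node(4,3) S=172.3838 payoff=0.0000 vs cont=0.0000 → 0.0000 [wait]  node(4,4) S=210.7380 payoff=0.0000 vs cont=0.0000 → 0.0000 [wait]  ⇒ S*(4)=115.3462
t_3: node(3,0) S=104.3230 payoff=35.5570 vs cont=34.9257 → 35.5570 [stop]  node(3,1) S=127.5342 payoff=12.3458 vs cont=15.3326 → 15.3326 [wait]  node(3,2) S=155.9097 payoff=0.0000 vs cont=3.0901 → 3.0901 [wait]  node(3,3) S=190.5986 payoff=0.0000 vs cont=0.0000 → 0.0000 [wait]  ⇒ S*(3)=104.3230
t_2: node(2,0) S=115.3462 payoff=24.5338 vs cont=25.3815 → 25.3815 [wait]  node(2,1) S=141.0100 payoff=0.0000 vs cont=9.2010 → 9.2010 [wait]  node(2,2) S=172.3838 payoff=0.0000 vs cont=1.5459 → 1.5459 [wait]  ⇒ S*(2)=-
t_1: node(1,0) S=127.5342 payoff=12.3458 vs cont=17.2545 → 17.2545 [wait]  node(1,1) S=155.9097 payoff=0.0000 vs cont=5.3687 → 5.3687 [wait]  ⇒ S*(1)=-
t_0: node(0,0) S=141.0100 payoff=0.0000 vs cont=11.2909 → 11.2909 [wait]  ⇒ S*(0)=-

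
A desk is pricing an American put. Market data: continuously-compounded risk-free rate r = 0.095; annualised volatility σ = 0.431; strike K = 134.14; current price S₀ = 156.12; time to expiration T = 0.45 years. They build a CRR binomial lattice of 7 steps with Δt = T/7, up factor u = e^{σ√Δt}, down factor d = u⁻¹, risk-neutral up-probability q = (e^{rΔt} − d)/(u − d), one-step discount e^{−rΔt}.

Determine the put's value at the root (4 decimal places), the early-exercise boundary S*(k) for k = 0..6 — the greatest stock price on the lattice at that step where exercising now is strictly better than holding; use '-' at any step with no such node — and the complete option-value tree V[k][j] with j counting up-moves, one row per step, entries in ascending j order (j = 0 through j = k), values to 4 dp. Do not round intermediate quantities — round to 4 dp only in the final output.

price = 6.2762
boundary = - - - - 100.8376 90.3990 100.8376
tree:
6.2762
10.0146 2.6249
15.5313 4.6353 0.6520
23.2509 8.0227 1.3138 0.0000
33.3024 13.5112 2.6473 0.0000 0.0000
43.7410 21.8762 5.3343 0.0000 0.0000 0.0000
53.0991 33.3024 10.7486 0.0000 0.0000 0.0000 0.0000
61.4884 43.7410 21.6584 0.0000 0.0000 0.0000 0.0000 0.0000

params: Δt=0.06429 u=1.11547 d=0.89648 q=0.50068 e^(-rΔt)=0.99391
t_7 payoffs: 61.4884 43.7410 21.6584 0.0000 0.0000 0.0000 0.0000 0.0000
t_6: node(6,0) S=81.0409 payoff=53.0991 vs cont=52.2824 → 53.0991 [stop]  node(6,1) S=100.8376 payoff=33.3024 vs cont=32.4857 → 33.3024 [stop]  node(6,2) S=125.4702 payoff=8.6698 vs cont=10.7486 → 10.7486 [wait]  node(6,3) S=156.1200 payoff=0.0000 vs cont=0.0000 → 0.0000 [wait]  node(6,4) S=194.2570 payoff=0.0000 vs cont=0.0000 → 0.0000 [wait]  node(6,5) S=241.7100 payoff=0.0000 vs cont=0.0000 → 0.0000 [wait]  node(6,6) S=300.7549 payoff=0.0000 vs cont=0.0000 → 0.0000 [wait]  ⇒ S*(6)=100.8376
t_5: node(5,0) S=90.3990 payoff=43.7410 vs cont=42.9243 → 43.7410 [stop]  node(5,1) S=112.4816 payoff=21.6584 vs cont=21.8762 → 21.8762 [wait]  node(5,2) S=139.9586 payoff=0.0000 vs cont=5.3343 → 5.3343 [wait]  node(5,3) S=174.1476 payoff=0.0000 vs cont=0.0000 → 0.0000 [wait]  node(5,4) S=216.6884 payoff=0.0000 vs cont=0.0000 → 0.0000 [wait]  node(5,5) S=269.6210 payoff=0.0000 vs cont=0.0000 → 0.0000 [wait]  ⇒ S*(5)=90.3990
t_4: node(4,0) S=100.8376 payoff=33.3024 vs cont=32.5941 → 33.3024 [stop]  node(4,1) S=125.4702 payoff=8.6698 vs cont=13.5112 → 13.5112 [wait]  node(4,2) S=156.1200 payoff=0.0000 vs cont=2.6473 → 2.6473 [wait]  node(4,3) S=194.2570 payoff=0.0000 vs cont=0.0000 → 0.0000 [wait]  node(4,4) S=241.7100 payoff=0.0000 vs cont=0.0000 → 0.0000 [wait]  ⇒ S*(4)=100.8376
t_3: node(3,0) S=112.4816 payoff=21.6584 vs cont=23.2509 → 23.2509 [wait]  node(3,1) S=139.9586 payoff=0.0000 vs cont=8.0227 → 8.0227 [wait]  node(3,2) S=174.1476 payoff=0.0000 vs cont=1.3138 → 1.3138 [wait]  node(3,3) S=216.6884 payoff=0.0000 vs cont=0.0000 → 0.0000 [wait]  ⇒ S*(3)=-
t_2: node(2,0) S=125.4702 payoff=8.6698 vs cont=15.5313 → 15.5313 [wait]  node(2,1) S=156.1200 payoff=0.0000 vs cont=4.6353 → 4.6353 [wait]  node(2,2) S=194.2570 payoff=0.0000 vs cont=0.6520 → 0.6520 [wait]  ⇒ S*(2)=-
t_1: node(1,0) S=139.9586 payoff=0.0000 vs cont=10.0146 → 10.0146 [wait]  node(1,1) S=174.1476 payoff=0.0000 vs cont=2.6249 → 2.6249 [wait]  ⇒ S*(1)=-
t_0: node(0,0) S=156.1200 payoff=0.0000 vs cont=6.2762 → 6.2762 [wait]  ⇒ S*(0)=-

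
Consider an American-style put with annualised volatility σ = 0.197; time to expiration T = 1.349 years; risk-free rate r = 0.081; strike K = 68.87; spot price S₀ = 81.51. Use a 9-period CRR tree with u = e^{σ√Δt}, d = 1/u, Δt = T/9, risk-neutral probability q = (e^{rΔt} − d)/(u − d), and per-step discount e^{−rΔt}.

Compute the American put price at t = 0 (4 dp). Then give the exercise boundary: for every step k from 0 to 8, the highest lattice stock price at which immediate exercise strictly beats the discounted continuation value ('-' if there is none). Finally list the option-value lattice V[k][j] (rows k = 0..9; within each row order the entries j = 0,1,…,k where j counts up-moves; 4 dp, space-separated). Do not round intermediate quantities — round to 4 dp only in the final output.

price = 1.0815
boundary = - - - - 60.0782 55.6665 60.0782 55.6665 60.0782
tree:
1.0815
1.9029 0.4621
3.2672 0.8765 0.1478
5.4508 1.6293 0.3065 0.0268
8.7918 2.9545 0.6275 0.0619 0.0000
13.2035 5.1960 1.2643 0.1427 0.0000 0.0000
17.2913 8.7918 2.4946 0.3289 0.0000 0.0000 0.0000
21.0789 13.2035 4.7823 0.7583 0.0000 0.0000 0.0000 0.0000
24.5884 17.2913 8.7918 1.7482 0.0000 0.0000 0.0000 0.0000 0.0000
27.8401 21.0789 13.2035 4.0304 0.0000 0.0000 0.0000 0.0000 0.0000 0.0000

Δt=0.14989  u=1.07925  d=0.92657  q=0.56094  discount=0.98793
step 9 (expiry): payoffs max(K−S,0) = 27.8401 21.0789 13.2035 4.0304 0.0000 0.0000 0.0000 0.0000 0.0000 0.0000
step 8: (k=8,j=0): S=44.2816, (K−S)⁺=24.5884, hold=23.7573 ⇒ V=24.5884 exercise | (k=8,j=1): S=51.5787, (K−S)⁺=17.2913, hold=16.4602 ⇒ V=17.2913 exercise | (k=8,j=2): S=60.0782, (K−S)⁺=8.7918, hold=7.9607 ⇒ V=8.7918 exercise | (k=8,j=3): S=69.9784, (K−S)⁺=0.0000, hold=1.7482 ⇒ V=1.7482 continue | (k=8,j=4): S=81.5100, (K−S)⁺=0.0000, hold=0.0000 ⇒ V=0.0000 continue | (k=8,j=5): S=94.9419, (K−S)⁺=0.0000, hold=0.0000 ⇒ V=0.0000 continue | (k=8,j=6): S=110.5871, (K−S)⁺=0.0000, hold=0.0000 ⇒ V=0.0000 continue | (k=8,j=7): S=128.8106, (K−S)⁺=0.0000, hold=0.0000 ⇒ V=0.0000 continue | (k=8,j=8): S=150.0370, (K−S)⁺=0.0000, hold=0.0000 ⇒ V=0.0000 continue  boundary S*=60.0782
step 7: (k=7,j=0): S=47.7911, (K−S)⁺=21.0789, hold=20.2478 ⇒ V=21.0789 exercise | (k=7,j=1): S=55.6665, (K−S)⁺=13.2035, hold=12.3724 ⇒ V=13.2035 exercise | (k=7,j=2): S=64.8396, (K−S)⁺=4.0304, hold=4.7823 ⇒ V=4.7823 continue | (k=7,j=3): S=75.5244, (K−S)⁺=0.0000, hold=0.7583 ⇒ V=0.7583 continue | (k=7,j=4): S=87.9699, (K−S)⁺=0.0000, hold=0.0000 ⇒ V=0.0000 continue | (k=7,j=5): S=102.4663, (K−S)⁺=0.0000, hold=0.0000 ⇒ V=0.0000 continue | (k=7,j=6): S=119.3515, (K−S)⁺=0.0000, hold=0.0000 ⇒ V=0.0000 continue | (k=7,j=7): S=139.0192, (K−S)⁺=0.0000, hold=0.0000 ⇒ V=0.0000 continue  boundary S*=55.6665
step 6: (k=6,j=0): S=51.5787, (K−S)⁺=17.2913, hold=16.4602 ⇒ V=17.2913 exercise | (k=6,j=1): S=60.0782, (K−S)⁺=8.7918, hold=8.3774 ⇒ V=8.7918 exercise | (k=6,j=2): S=69.9784, (K−S)⁺=0.0000, hold=2.4946 ⇒ V=2.4946 continue | (k=6,j=3): S=81.5100, (K−S)⁺=0.0000, hold=0.3289 ⇒ V=0.3289 continue | (k=6,j=4): S=94.9419, (K−S)⁺=0.0000, hold=0.0000 ⇒ V=0.0000 continue | (k=6,j=5): S=110.5871, (K−S)⁺=0.0000, hold=0.0000 ⇒ V=0.0000 continue | (k=6,j=6): S=128.8106, (K−S)⁺=0.0000, hold=0.0000 ⇒ V=0.0000 continue  boundary S*=60.0782
step 5: (k=5,j=0): S=55.6665, (K−S)⁺=13.2035, hold=12.3724 ⇒ V=13.2035 exercise | (k=5,j=1): S=64.8396, (K−S)⁺=4.0304, hold=5.1960 ⇒ V=5.1960 continue | (k=5,j=2): S=75.5244, (K−S)⁺=0.0000, hold=1.2643 ⇒ V=1.2643 continue | (k=5,j=3): S=87.9699, (K−S)⁺=0.0000, hold=0.1427 ⇒ V=0.1427 continue | (k=5,j=4): S=102.4663, (K−S)⁺=0.0000, hold=0.0000 ⇒ V=0.0000 continue | (k=5,j=5): S=119.3515, (K−S)⁺=0.0000, hold=0.0000 ⇒ V=0.0000 continue  boundary S*=55.6665
step 4: (k=4,j=0): S=60.0782, (K−S)⁺=8.7918, hold=8.6066 ⇒ V=8.7918 exercise | (k=4,j=1): S=69.9784, (K−S)⁺=0.0000, hold=2.9545 ⇒ V=2.9545 continue | (k=4,j=2): S=81.5100, (K−S)⁺=0.0000, hold=0.6275 ⇒ V=0.6275 continue | (k=4,j=3): S=94.9419, (K−S)⁺=0.0000, hold=0.0619 ⇒ V=0.0619 continue | (k=4,j=4): S=110.5871, (K−S)⁺=0.0000, hold=0.0000 ⇒ V=0.0000 continue  boundary S*=60.0782
step 3: (k=3,j=0): S=64.8396, (K−S)⁺=4.0304, hold=5.4508 ⇒ V=5.4508 continue | (k=3,j=1): S=75.5244, (K−S)⁺=0.0000, hold=1.6293 ⇒ V=1.6293 continue | (k=3,j=2): S=87.9699, (K−S)⁺=0.0000, hold=0.3065 ⇒ V=0.3065 continue | (k=3,j=3): S=102.4663, (K−S)⁺=0.0000, hold=0.0268 ⇒ V=0.0268 continue  boundary S*=-
step 2: (k=2,j=0): S=69.9784, (K−S)⁺=0.0000, hold=3.2672 ⇒ V=3.2672 continue | (k=2,j=1): S=81.5100, (K−S)⁺=0.0000, hold=0.8765 ⇒ V=0.8765 continue | (k=2,j=2): S=94.9419, (K−S)⁺=0.0000, hold=0.1478 ⇒ V=0.1478 continue  boundary S*=-
step 1: (k=1,j=0): S=75.5244, (K−S)⁺=0.0000, hold=1.9029 ⇒ V=1.9029 continue | (k=1,j=1): S=87.9699, (K−S)⁺=0.0000, hold=0.4621 ⇒ V=0.4621 continue  boundary S*=-
step 0: (k=0,j=0): S=81.5100, (K−S)⁺=0.0000, hold=1.0815 ⇒ V=1.0815 continue  boundary S*=-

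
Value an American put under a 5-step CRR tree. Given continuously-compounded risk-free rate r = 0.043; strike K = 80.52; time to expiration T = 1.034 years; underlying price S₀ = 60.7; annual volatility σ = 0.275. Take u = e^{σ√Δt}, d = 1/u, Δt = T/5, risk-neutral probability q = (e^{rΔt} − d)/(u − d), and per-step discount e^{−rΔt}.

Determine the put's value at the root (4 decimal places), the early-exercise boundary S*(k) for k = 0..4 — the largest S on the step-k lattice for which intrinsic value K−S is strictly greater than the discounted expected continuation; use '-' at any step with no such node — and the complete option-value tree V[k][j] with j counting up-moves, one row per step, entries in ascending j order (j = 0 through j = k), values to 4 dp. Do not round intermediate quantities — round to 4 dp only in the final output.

price = 20.0111
boundary = - 53.5645 60.7000 53.5645 60.7000
tree:
20.0111
26.9555 13.5421
33.2522 19.8200 7.6134
38.8087 26.9555 12.6175 2.8313
43.7120 33.2522 19.8200 5.7639 0.0000
48.0389 38.8087 26.9555 11.7340 0.0000 0.0000

Δt=0.20680  u=1.13321  d=0.88245  q=0.50440  discount=0.99115
step 5 (expiry): payoffs max(K−S,0) = 48.0389 38.8087 26.9555 11.7340 0.0000 0.0000
step 4: (k=4,j=0): S=36.8080, (K−S)⁺=43.7120, hold=42.9991 ⇒ V=43.7120 exercise | (k=4,j=1): S=47.2678, (K−S)⁺=33.2522, hold=32.5393 ⇒ V=33.2522 exercise | (k=4,j=2): S=60.7000, (K−S)⁺=19.8200, hold=19.1072 ⇒ V=19.8200 exercise | (k=4,j=3): S=77.9492, (K−S)⁺=2.5708, hold=5.7639 ⇒ V=5.7639 continue | (k=4,j=4): S=100.1002, (K−S)⁺=0.0000, hold=0.0000 ⇒ V=0.0000 continue  boundary S*=60.7000
step 3: (k=3,j=0): S=41.7113, (K−S)⁺=38.8087, hold=38.0958 ⇒ V=38.8087 exercise | (k=3,j=1): S=53.5645, (K−S)⁺=26.9555, hold=26.2426 ⇒ V=26.9555 exercise | (k=3,j=2): S=68.7860, (K−S)⁺=11.7340, hold=12.6175 ⇒ V=12.6175 continue | (k=3,j=3): S=88.3331, (K−S)⁺=0.0000, hold=2.8313 ⇒ V=2.8313 continue  boundary S*=53.5645
step 2: (k=2,j=0): S=47.2678, (K−S)⁺=33.2522, hold=32.5393 ⇒ V=33.2522 exercise | (k=2,j=1): S=60.7000, (K−S)⁺=19.8200, hold=19.5489 ⇒ V=19.8200 exercise | (k=2,j=2): S=77.9492, (K−S)⁺=2.5708, hold=7.6134 ⇒ V=7.6134 continue  boundary S*=60.7000
step 1: (k=1,j=0): S=53.5645, (K−S)⁺=26.9555, hold=26.2426 ⇒ V=26.9555 exercise | (k=1,j=1): S=68.7860, (K−S)⁺=11.7340, hold=13.5421 ⇒ V=13.5421 continue  boundary S*=53.5645
step 0: (k=0,j=0): S=60.7000, (K−S)⁺=19.8200, hold=20.0111 ⇒ V=20.0111 continue  boundary S*=-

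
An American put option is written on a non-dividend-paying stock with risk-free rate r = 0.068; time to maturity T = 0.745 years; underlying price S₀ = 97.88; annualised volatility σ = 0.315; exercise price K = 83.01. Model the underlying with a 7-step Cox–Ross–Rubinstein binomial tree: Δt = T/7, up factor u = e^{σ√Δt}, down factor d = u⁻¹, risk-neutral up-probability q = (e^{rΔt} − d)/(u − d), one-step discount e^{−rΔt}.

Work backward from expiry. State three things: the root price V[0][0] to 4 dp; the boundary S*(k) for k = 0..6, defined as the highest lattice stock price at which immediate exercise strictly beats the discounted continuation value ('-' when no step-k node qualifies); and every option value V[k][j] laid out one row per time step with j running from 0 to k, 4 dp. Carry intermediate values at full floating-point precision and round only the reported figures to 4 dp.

Δt=0.10643  u=1.10823  d=0.90234  q=0.50961  discount=0.99279
step 7 (expiry): payoffs max(K−S,0) = 35.3355 24.4575 11.0974 0.0000 0.0000 0.0000 0.0000 0.0000
step 6: (k=6,j=0): S=52.8343, (K−S)⁺=30.1757, hold=29.5771 ⇒ V=30.1757 exercise | (k=6,j=1): S=64.8896, (K−S)⁺=18.1204, hold=17.5218 ⇒ V=18.1204 exercise | (k=6,j=2): S=79.6956, (K−S)⁺=3.3144, hold=5.4028 ⇒ V=5.4028 continue | (k=6,j=3): S=97.8800, (K−S)⁺=0.0000, hold=0.0000 ⇒ V=0.0000 continue | (k=6,j=4): S=120.2135, (K−S)⁺=0.0000, hold=0.0000 ⇒ V=0.0000 continue | (k=6,j=5): S=147.6430, (K−S)⁺=0.0000, hold=0.0000 ⇒ V=0.0000 continue | (k=6,j=6): S=181.3310, (K−S)⁺=0.0000, hold=0.0000 ⇒ V=0.0000 continue  boundary S*=64.8896
step 5: (k=5,j=0): S=58.5525, (K−S)⁺=24.4575, hold=23.8589 ⇒ V=24.4575 exercise | (k=5,j=1): S=71.9126, (K−S)⁺=11.0974, hold=11.5555 ⇒ V=11.5555 continue | (k=5,j=2): S=88.3211, (K−S)⁺=0.0000, hold=2.6304 ⇒ V=2.6304 continue | (k=5,j=3): S=108.4735, (K−S)⁺=0.0000, hold=0.0000 ⇒ V=0.0000 continue | (k=5,j=4): S=133.2242, (K−S)⁺=0.0000, hold=0.0000 ⇒ V=0.0000 continue | (k=5,j=5): S=163.6223, (K−S)⁺=0.0000, hold=0.0000 ⇒ V=0.0000 continue  boundary S*=58.5525
step 4: (k=4,j=0): S=64.8896, (K−S)⁺=18.1204, hold=17.7535 ⇒ V=18.1204 exercise | (k=4,j=1): S=79.6956, (K−S)⁺=3.3144, hold=6.9566 ⇒ V=6.9566 continue | (k=4,j=2): S=97.8800, (K−S)⁺=0.0000, hold=1.2806 ⇒ V=1.2806 continue | (k=4,j=3): S=120.2135, (K−S)⁺=0.0000, hold=0.0000 ⇒ V=0.0000 continue | (k=4,j=4): S=147.6430, (K−S)⁺=0.0000, hold=0.0000 ⇒ V=0.0000 continue  boundary S*=64.8896
step 3: (k=3,j=0): S=71.9126, (K−S)⁺=11.0974, hold=12.3416 ⇒ V=12.3416 continue | (k=3,j=1): S=88.3211, (K−S)⁺=0.0000, hold=4.0348 ⇒ V=4.0348 continue | (k=3,j=2): S=108.4735, (K−S)⁺=0.0000, hold=0.6235 ⇒ V=0.6235 continue | (k=3,j=3): S=133.2242, (K−S)⁺=0.0000, hold=0.0000 ⇒ V=0.0000 continue  boundary S*=-
step 2: (k=2,j=0): S=79.6956, (K−S)⁺=3.3144, hold=8.0499 ⇒ V=8.0499 continue | (k=2,j=1): S=97.8800, (K−S)⁺=0.0000, hold=2.2798 ⇒ V=2.2798 continue | (k=2,j=2): S=120.2135, (K−S)⁺=0.0000, hold=0.3035 ⇒ V=0.3035 continue  boundary S*=-
step 1: (k=1,j=0): S=88.3211, (K−S)⁺=0.0000, hold=5.0725 ⇒ V=5.0725 continue | (k=1,j=1): S=108.4735, (K−S)⁺=0.0000, hold=1.2635 ⇒ V=1.2635 continue  boundary S*=-
step 0: (k=0,j=0): S=97.8800, (K−S)⁺=0.0000, hold=3.1088 ⇒ V=3.1088 continue  boundary S*=-

price = 3.1088
boundary = - - - - 64.8896 58.5525 64.8896
tree:
3.1088
5.0725 1.2635
8.0499 2.2798 0.3035
12.3416 4.0348 0.6235 0.0000
18.1204 6.9566 1.2806 0.0000 0.0000
24.4575 11.5555 2.6304 0.0000 0.0000 0.0000
30.1757 18.1204 5.4028 0.0000 0.0000 0.0000 0.0000
35.3355 24.4575 11.0974 0.0000 0.0000 0.0000 0.0000 0.0000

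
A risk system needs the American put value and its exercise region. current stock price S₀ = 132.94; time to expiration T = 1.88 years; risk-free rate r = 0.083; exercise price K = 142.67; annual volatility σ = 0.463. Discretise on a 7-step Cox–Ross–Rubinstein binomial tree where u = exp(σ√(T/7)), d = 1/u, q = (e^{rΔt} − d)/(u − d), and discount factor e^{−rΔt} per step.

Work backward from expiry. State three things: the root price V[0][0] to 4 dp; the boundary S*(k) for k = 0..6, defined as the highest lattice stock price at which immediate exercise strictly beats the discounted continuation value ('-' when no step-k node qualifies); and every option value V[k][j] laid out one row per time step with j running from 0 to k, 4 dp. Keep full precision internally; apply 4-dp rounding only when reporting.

price = 30.4751
boundary = - - 82.2702 64.7196 82.2702 64.7196 82.2702
tree:
30.4751
43.6138 18.0363
60.3998 27.9388 8.4330
77.9504 41.9040 14.5113 2.4163
91.7569 60.3998 24.3475 4.8146 0.0000
102.6181 77.9504 39.4133 9.5935 0.0000 0.0000
111.1623 91.7569 60.3998 19.1159 0.0000 0.0000 0.0000
117.8838 102.6181 77.9504 38.0899 0.0000 0.0000 0.0000 0.0000

params: Δt=0.26857 u=1.27118 d=0.78667 q=0.48683 e^(-rΔt)=0.97796
t_7 payoffs: 117.8838 102.6181 77.9504 38.0899 0.0000 0.0000 0.0000 0.0000
t_6: node(6,0) S=31.5077 payoff=111.1623 vs cont=108.0172 → 111.1623 [stop]  node(6,1) S=50.9131 payoff=91.7569 vs cont=88.6118 → 91.7569 [stop]  node(6,2) S=82.2702 payoff=60.3998 vs cont=57.2547 → 60.3998 [stop]  node(6,3) S=132.9400 payoff=9.7300 vs cont=19.1159 → 19.1159 [wait]  node(6,4) S=214.8171 payoff=0.0000 vs cont=0.0000 → 0.0000 [wait]  node(6,5) S=347.1219 payoff=0.0000 vs cont=0.0000 → 0.0000 [wait]  node(6,6) S=560.9127 payoff=0.0000 vs cont=0.0000 → 0.0000 [wait]  ⇒ S*(6)=82.2702
t_5: node(5,0) S=40.0519 payoff=102.6181 vs cont=99.4730 → 102.6181 [stop]  node(5,1) S=64.7196 payoff=77.9504 vs cont=74.8053 → 77.9504 [stop]  node(5,2) S=104.5801 payoff=38.0899 vs cont=39.4133 → 39.4133 [wait]  node(5,3) S=168.9905 payoff=0.0000 vs cont=9.5935 → 9.5935 [wait]  node(5,4) S=273.0709 payoff=0.0000 vs cont=0.0000 → 0.0000 [wait]  node(5,5) S=441.2540 payoff=0.0000 vs cont=0.0000 → 0.0000 [wait]  ⇒ S*(5)=64.7196
t_4: node(4,0) S=50.9131 payoff=91.7569 vs cont=88.6118 → 91.7569 [stop]  node(4,1) S=82.2702 payoff=60.3998 vs cont=57.8847 → 60.3998 [stop]  node(4,2) S=132.9400 payoff=9.7300 vs cont=24.3475 → 24.3475 [wait]  node(4,3) S=214.8171 payoff=0.0000 vs cont=4.8146 → 4.8146 [wait]  node(4,4) S=347.1219 payoff=0.0000 vs cont=0.0000 → 0.0000 [wait]  ⇒ S*(4)=82.2702
t_3: node(3,0) S=64.7196 payoff=77.9504 vs cont=74.8053 → 77.9504 [stop]  node(3,1) S=104.5801 payoff=38.0899 vs cont=41.9040 → 41.9040 [wait]  node(3,2) S=168.9905 payoff=0.0000 vs cont=14.5113 → 14.5113 [wait]  node(3,3) S=273.0709 payoff=0.0000 vs cont=2.4163 → 2.4163 [wait]  ⇒ S*(3)=64.7196
t_2: node(2,0) S=82.2702 payoff=60.3998 vs cont=59.0706 → 60.3998 [stop]  node(2,1) S=132.9400 payoff=9.7300 vs cont=27.9388 → 27.9388 [wait]  node(2,2) S=214.8171 payoff=0.0000 vs cont=8.4330 → 8.4330 [wait]  ⇒ S*(2)=82.2702
t_1: node(1,0) S=104.5801 payoff=38.0899 vs cont=43.6138 → 43.6138 [wait]  node(1,1) S=168.9905 payoff=0.0000 vs cont=18.0363 → 18.0363 [wait]  ⇒ S*(1)=-
t_0: node(0,0) S=132.9400 payoff=9.7300 vs cont=30.4751 → 30.4751 [wait]  ⇒ S*(0)=-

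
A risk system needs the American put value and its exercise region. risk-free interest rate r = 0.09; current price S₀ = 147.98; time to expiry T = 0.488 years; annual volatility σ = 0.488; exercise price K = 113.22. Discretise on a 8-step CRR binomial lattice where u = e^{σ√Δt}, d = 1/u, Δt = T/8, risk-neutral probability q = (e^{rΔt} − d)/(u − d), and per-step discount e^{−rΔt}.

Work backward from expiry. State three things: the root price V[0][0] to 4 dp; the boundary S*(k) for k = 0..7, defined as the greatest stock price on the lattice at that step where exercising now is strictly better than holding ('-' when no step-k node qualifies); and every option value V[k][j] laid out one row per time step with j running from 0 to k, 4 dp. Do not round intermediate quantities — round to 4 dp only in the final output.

Δt=0.06100  u=1.12809  d=0.88645  q=0.49269  discount=0.99453
step 8 (expiry): payoffs max(K−S,0) = 56.7979 41.4178 21.8453 0.0000 0.0000 0.0000 0.0000 0.0000 0.0000
step 7: (k=7,j=0): S=63.6492, (K−S)⁺=49.5708, hold=48.9509 ⇒ V=49.5708 exercise | (k=7,j=1): S=80.9994, (K−S)⁺=32.2206, hold=31.6007 ⇒ V=32.2206 exercise | (k=7,j=2): S=103.0790, (K−S)⁺=10.1410, hold=11.0217 ⇒ V=11.0217 continue | (k=7,j=3): S=131.1773, (K−S)⁺=0.0000, hold=0.0000 ⇒ V=0.0000 continue | (k=7,j=4): S=166.9350, (K−S)⁺=0.0000, hold=0.0000 ⇒ V=0.0000 continue | (k=7,j=5): S=212.4398, (K−S)⁺=0.0000, hold=0.0000 ⇒ V=0.0000 continue | (k=7,j=6): S=270.3487, (K−S)⁺=0.0000, hold=0.0000 ⇒ V=0.0000 continue | (k=7,j=7): S=344.0431, (K−S)⁺=0.0000, hold=0.0000 ⇒ V=0.0000 continue  boundary S*=80.9994
step 6: (k=6,j=0): S=71.8022, (K−S)⁺=41.4178, hold=40.7980 ⇒ V=41.4178 exercise | (k=6,j=1): S=91.3747, (K−S)⁺=21.8453, hold=21.6570 ⇒ V=21.8453 exercise | (k=6,j=2): S=116.2825, (K−S)⁺=0.0000, hold=5.5609 ⇒ V=5.5609 continue | (k=6,j=3): S=147.9800, (K−S)⁺=0.0000, hold=0.0000 ⇒ V=0.0000 continue | (k=6,j=4): S=188.3179, (K−S)⁺=0.0000, hold=0.0000 ⇒ V=0.0000 continue | (k=6,j=5): S=239.6514, (K−S)⁺=0.0000, hold=0.0000 ⇒ V=0.0000 continue | (k=6,j=6): S=304.9780, (K−S)⁺=0.0000, hold=0.0000 ⇒ V=0.0000 continue  boundary S*=91.3747
step 5: (k=5,j=0): S=80.9994, (K−S)⁺=32.2206, hold=31.6007 ⇒ V=32.2206 exercise | (k=5,j=1): S=103.0790, (K−S)⁺=10.1410, hold=13.7465 ⇒ V=13.7465 continue | (k=5,j=2): S=131.1773, (K−S)⁺=0.0000, hold=2.8056 ⇒ V=2.8056 continue | (k=5,j=3): S=166.9350, (K−S)⁺=0.0000, hold=0.0000 ⇒ V=0.0000 continue | (k=5,j=4): S=212.4398, (K−S)⁺=0.0000, hold=0.0000 ⇒ V=0.0000 continue | (k=5,j=5): S=270.3487, (K−S)⁺=0.0000, hold=0.0000 ⇒ V=0.0000 continue  boundary S*=80.9994
step 4: (k=4,j=0): S=91.3747, (K−S)⁺=21.8453, hold=22.9921 ⇒ V=22.9921 continue | (k=4,j=1): S=116.2825, (K−S)⁺=0.0000, hold=8.3103 ⇒ V=8.3103 continue | (k=4,j=2): S=147.9800, (K−S)⁺=0.0000, hold=1.4155 ⇒ V=1.4155 continue | (k=4,j=3): S=188.3179, (K−S)⁺=0.0000, hold=0.0000 ⇒ V=0.0000 continue | (k=4,j=4): S=239.6514, (K−S)⁺=0.0000, hold=0.0000 ⇒ V=0.0000 continue  boundary S*=-
step 3: (k=3,j=0): S=103.0790, (K−S)⁺=10.1410, hold=15.6723 ⇒ V=15.6723 continue | (k=3,j=1): S=131.1773, (K−S)⁺=0.0000, hold=4.8865 ⇒ V=4.8865 continue | (k=3,j=2): S=166.9350, (K−S)⁺=0.0000, hold=0.7142 ⇒ V=0.7142 continue | (k=3,j=3): S=212.4398, (K−S)⁺=0.0000, hold=0.0000 ⇒ V=0.0000 continue  boundary S*=-
step 2: (k=2,j=0): S=116.2825, (K−S)⁺=0.0000, hold=10.3015 ⇒ V=10.3015 continue | (k=2,j=1): S=147.9800, (K−S)⁺=0.0000, hold=2.8153 ⇒ V=2.8153 continue | (k=2,j=2): S=188.3179, (K−S)⁺=0.0000, hold=0.3603 ⇒ V=0.3603 continue  boundary S*=-
step 1: (k=1,j=0): S=131.1773, (K−S)⁺=0.0000, hold=6.5770 ⇒ V=6.5770 continue | (k=1,j=1): S=166.9350, (K−S)⁺=0.0000, hold=1.5970 ⇒ V=1.5970 continue  boundary S*=-
step 0: (k=0,j=0): S=147.9800, (K−S)⁺=0.0000, hold=4.1008 ⇒ V=4.1008 continue  boundary S*=-

price = 4.1008
boundary = - - - - - 80.9994 91.3747 80.9994
tree:
4.1008
6.5770 1.5970
10.3015 2.8153 0.3603
15.6723 4.8865 0.7142 0.0000
22.9921 8.3103 1.4155 0.0000 0.0000
32.2206 13.7465 2.8056 0.0000 0.0000 0.0000
41.4178 21.8453 5.5609 0.0000 0.0000 0.0000 0.0000
49.5708 32.2206 11.0217 0.0000 0.0000 0.0000 0.0000 0.0000
56.7979 41.4178 21.8453 0.0000 0.0000 0.0000 0.0000 0.0000 0.0000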